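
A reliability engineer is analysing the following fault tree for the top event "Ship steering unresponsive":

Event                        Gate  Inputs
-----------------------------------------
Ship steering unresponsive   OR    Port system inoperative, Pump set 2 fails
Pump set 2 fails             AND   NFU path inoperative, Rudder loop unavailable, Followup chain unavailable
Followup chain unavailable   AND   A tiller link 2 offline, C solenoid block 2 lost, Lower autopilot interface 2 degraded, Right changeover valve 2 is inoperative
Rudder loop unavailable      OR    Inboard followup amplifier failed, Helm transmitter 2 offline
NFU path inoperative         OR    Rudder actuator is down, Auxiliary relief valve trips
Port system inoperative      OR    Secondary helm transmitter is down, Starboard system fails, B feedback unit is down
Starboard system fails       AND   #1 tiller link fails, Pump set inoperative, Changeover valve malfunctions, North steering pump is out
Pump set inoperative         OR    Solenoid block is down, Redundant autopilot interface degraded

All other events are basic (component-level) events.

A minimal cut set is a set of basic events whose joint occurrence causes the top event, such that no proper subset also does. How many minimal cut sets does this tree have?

8

Pump set inoperative [OR]: union of children's cut sets → 2 cut set(s).
Starboard system fails [AND]: one cut set from each child combined → 1 × 2 × 1 × 1 = 2 cut set(s).
Port system inoperative [OR]: union of children's cut sets → 4 cut set(s).
NFU path inoperative [OR]: union of children's cut sets → 2 cut set(s).
Rudder loop unavailable [OR]: union of children's cut sets → 2 cut set(s).
Followup chain unavailable [AND]: one cut set from each child combined → 1 × 1 × 1 × 1 = 1 cut set(s).
Pump set 2 fails [AND]: one cut set from each child combined → 2 × 2 × 1 = 4 cut set(s).
Ship steering unresponsive [OR]: union of children's cut sets → 8 cut set(s).
Minimal cut sets: {Secondary helm transmitter is down}; {#1 tiller link fails, Changeover valve malfunctions, North steering pump is out, Solenoid block is down}; {#1 tiller link fails, Changeover valve malfunctions, North steering pump is out, Redundant autopilot interface degraded}; {B feedback unit is down}; {A tiller link 2 offline, C solenoid block 2 lost, Inboard followup amplifier failed, Lower autopilot interface 2 degraded, Right changeover valve 2 is inoperative, Rudder actuator is down}; {A tiller link 2 offline, C solenoid block 2 lost, Helm transmitter 2 offline, Lower autopilot interface 2 degraded, Right changeover valve 2 is inoperative, Rudder actuator is down}; {A tiller link 2 offline, Auxiliary relief valve trips, C solenoid block 2 lost, Inboard followup amplifier failed, Lower autopilot interface 2 degraded, Right changeover valve 2 is inoperative}; {A tiller link 2 offline, Auxiliary relief valve trips, C solenoid block 2 lost, Helm transmitter 2 offline, Lower autopilot interface 2 degraded, Right changeover valve 2 is inoperative}.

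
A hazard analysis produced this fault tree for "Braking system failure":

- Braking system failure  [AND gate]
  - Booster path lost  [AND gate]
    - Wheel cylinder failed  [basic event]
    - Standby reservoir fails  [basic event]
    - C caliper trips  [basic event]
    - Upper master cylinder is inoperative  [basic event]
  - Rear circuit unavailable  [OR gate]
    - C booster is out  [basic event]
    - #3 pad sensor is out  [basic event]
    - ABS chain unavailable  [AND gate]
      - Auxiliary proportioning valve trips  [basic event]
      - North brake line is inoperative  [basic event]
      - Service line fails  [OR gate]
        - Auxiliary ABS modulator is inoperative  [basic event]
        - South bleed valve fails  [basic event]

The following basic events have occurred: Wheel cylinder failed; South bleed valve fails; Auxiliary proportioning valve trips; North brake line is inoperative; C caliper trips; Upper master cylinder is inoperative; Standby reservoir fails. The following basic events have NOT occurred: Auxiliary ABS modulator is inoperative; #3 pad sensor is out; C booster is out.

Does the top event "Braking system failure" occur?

Booster path lost [AND]: Wheel cylinder failed=occurs, Standby reservoir fails=occurs, C caliper trips=occurs, Upper master cylinder is inoperative=occurs → all inputs occur → occurs.
Service line fails [OR]: Auxiliary ABS modulator is inoperative=not, South bleed valve fails=occurs → at least one input occurs → occurs.
ABS chain unavailable [AND]: Auxiliary proportioning valve trips=occurs, North brake line is inoperative=occurs, Service line fails=occurs → all inputs occur → occurs.
Rear circuit unavailable [OR]: C booster is out=not, #3 pad sensor is out=not, ABS chain unavailable=occurs → at least one input occurs → occurs.
Braking system failure [AND]: Booster path lost=occurs, Rear circuit unavailable=occurs → all inputs occur → occurs.

Yes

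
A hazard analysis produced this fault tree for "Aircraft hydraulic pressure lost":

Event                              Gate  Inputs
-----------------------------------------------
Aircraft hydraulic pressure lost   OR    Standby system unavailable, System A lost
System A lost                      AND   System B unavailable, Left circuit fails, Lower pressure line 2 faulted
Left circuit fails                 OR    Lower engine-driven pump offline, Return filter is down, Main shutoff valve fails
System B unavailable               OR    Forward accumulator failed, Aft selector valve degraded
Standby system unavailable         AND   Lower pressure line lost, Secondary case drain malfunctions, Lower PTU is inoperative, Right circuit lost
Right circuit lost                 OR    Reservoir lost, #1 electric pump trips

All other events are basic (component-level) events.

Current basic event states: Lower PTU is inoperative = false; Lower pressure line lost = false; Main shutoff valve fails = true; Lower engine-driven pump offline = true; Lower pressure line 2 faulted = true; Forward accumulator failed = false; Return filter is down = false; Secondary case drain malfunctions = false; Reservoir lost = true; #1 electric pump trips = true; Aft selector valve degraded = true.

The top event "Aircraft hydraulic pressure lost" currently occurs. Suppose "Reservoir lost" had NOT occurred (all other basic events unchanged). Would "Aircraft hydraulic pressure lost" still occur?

Yes

Counterfactual: set "Reservoir lost" to not occurred.
Right circuit lost [OR]: Reservoir lost=not, #1 electric pump trips=occurs → at least one input occurs → occurs.
Standby system unavailable [AND]: Lower pressure line lost=not, Secondary case drain malfunctions=not, Lower PTU is inoperative=not, Right circuit lost=occurs → not all inputs occur → does not occur.
System B unavailable [OR]: Forward accumulator failed=not, Aft selector valve degraded=occurs → at least one input occurs → occurs.
Left circuit fails [OR]: Lower engine-driven pump offline=occurs, Return filter is down=not, Main shutoff valve fails=occurs → at least one input occurs → occurs.
System A lost [AND]: System B unavailable=occurs, Left circuit fails=occurs, Lower pressure line 2 faulted=occurs → all inputs occur → occurs.
Aircraft hydraulic pressure lost [OR]: Standby system unavailable=not, System A lost=occurs → at least one input occurs → occurs.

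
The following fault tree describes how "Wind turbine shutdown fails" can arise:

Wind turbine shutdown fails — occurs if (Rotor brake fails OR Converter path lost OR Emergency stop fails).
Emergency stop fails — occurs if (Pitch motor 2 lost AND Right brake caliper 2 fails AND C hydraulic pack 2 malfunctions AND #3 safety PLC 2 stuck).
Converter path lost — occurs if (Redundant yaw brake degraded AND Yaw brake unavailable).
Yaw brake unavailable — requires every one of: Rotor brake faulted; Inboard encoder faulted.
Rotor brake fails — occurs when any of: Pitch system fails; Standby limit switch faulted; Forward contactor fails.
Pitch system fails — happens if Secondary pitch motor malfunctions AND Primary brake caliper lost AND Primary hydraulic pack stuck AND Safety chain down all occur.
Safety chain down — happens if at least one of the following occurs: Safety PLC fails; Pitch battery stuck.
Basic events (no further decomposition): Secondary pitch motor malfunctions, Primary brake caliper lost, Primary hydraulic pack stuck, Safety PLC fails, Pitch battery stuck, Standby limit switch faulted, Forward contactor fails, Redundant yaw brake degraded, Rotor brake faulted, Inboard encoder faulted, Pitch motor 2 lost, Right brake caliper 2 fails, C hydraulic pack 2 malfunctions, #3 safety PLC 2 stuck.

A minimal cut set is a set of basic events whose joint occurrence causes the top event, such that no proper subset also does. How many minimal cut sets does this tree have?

6

Safety chain down [OR]: union of children's cut sets → 2 cut set(s).
Pitch system fails [AND]: one cut set from each child combined → 1 × 1 × 1 × 2 = 2 cut set(s).
Rotor brake fails [OR]: union of children's cut sets → 4 cut set(s).
Yaw brake unavailable [AND]: one cut set from each child combined → 1 × 1 = 1 cut set(s).
Converter path lost [AND]: one cut set from each child combined → 1 × 1 = 1 cut set(s).
Emergency stop fails [AND]: one cut set from each child combined → 1 × 1 × 1 × 1 = 1 cut set(s).
Wind turbine shutdown fails [OR]: union of children's cut sets → 6 cut set(s).
Minimal cut sets: {Primary brake caliper lost, Primary hydraulic pack stuck, Safety PLC fails, Secondary pitch motor malfunctions}; {Pitch battery stuck, Primary brake caliper lost, Primary hydraulic pack stuck, Secondary pitch motor malfunctions}; {Standby limit switch faulted}; {Forward contactor fails}; {Inboard encoder faulted, Redundant yaw brake degraded, Rotor brake faulted}; {#3 safety PLC 2 stuck, C hydraulic pack 2 malfunctions, Pitch motor 2 lost, Right brake caliper 2 fails}.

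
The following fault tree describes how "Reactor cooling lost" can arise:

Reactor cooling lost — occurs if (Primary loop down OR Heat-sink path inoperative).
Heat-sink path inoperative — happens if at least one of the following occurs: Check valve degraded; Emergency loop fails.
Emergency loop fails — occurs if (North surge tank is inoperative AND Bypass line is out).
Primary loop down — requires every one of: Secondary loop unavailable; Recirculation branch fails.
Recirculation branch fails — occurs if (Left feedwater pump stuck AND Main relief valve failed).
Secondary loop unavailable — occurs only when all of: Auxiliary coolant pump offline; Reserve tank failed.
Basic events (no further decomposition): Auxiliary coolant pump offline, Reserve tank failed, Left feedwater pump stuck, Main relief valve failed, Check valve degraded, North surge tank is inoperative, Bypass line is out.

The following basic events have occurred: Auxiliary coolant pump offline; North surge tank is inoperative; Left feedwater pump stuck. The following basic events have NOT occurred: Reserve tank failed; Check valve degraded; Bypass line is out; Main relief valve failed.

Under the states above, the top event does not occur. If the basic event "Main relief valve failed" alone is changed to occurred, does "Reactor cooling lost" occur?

Counterfactual: set "Main relief valve failed" to occurred.
Secondary loop unavailable [AND]: Auxiliary coolant pump offline=occurs, Reserve tank failed=not → not all inputs occur → does not occur.
Recirculation branch fails [AND]: Left feedwater pump stuck=occurs, Main relief valve failed=occurs → all inputs occur → occurs.
Primary loop down [AND]: Secondary loop unavailable=not, Recirculation branch fails=occurs → not all inputs occur → does not occur.
Emergency loop fails [AND]: North surge tank is inoperative=occurs, Bypass line is out=not → not all inputs occur → does not occur.
Heat-sink path inoperative [OR]: Check valve degraded=not, Emergency loop fails=not → no input occurs → does not occur.
Reactor cooling lost [OR]: Primary loop down=not, Heat-sink path inoperative=not → no input occurs → does not occur.

No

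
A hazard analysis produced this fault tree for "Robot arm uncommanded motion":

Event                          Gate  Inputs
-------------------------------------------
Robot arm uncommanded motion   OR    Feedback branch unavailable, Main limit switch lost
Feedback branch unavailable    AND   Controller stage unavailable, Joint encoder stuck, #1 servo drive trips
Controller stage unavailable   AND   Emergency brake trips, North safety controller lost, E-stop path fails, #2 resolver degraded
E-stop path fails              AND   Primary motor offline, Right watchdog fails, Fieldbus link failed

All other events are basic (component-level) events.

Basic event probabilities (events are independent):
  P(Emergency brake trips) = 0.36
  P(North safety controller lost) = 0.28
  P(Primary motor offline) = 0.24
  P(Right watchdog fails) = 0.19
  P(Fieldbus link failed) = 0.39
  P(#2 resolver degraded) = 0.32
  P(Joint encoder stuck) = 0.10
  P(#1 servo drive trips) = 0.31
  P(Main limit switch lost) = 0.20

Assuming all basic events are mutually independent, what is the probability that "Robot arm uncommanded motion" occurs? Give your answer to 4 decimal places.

0.2000

P(E-stop path fails) [AND] = 0.24 × 0.19 × 0.39 = 0.017784
P(Controller stage unavailable) [AND] = 0.36 × 0.28 × 0.017784 × 0.32 = 0.000574
P(Feedback branch unavailable) [AND] = 0.000574 × 0.10 × 0.31 = 0.000018
P(Robot arm uncommanded motion) [OR] = 1 − (1−0.000018) × (1−0.20) = 0.200014
Rounded to 4 decimal places: P(Robot arm uncommanded motion) ≈ 0.2000.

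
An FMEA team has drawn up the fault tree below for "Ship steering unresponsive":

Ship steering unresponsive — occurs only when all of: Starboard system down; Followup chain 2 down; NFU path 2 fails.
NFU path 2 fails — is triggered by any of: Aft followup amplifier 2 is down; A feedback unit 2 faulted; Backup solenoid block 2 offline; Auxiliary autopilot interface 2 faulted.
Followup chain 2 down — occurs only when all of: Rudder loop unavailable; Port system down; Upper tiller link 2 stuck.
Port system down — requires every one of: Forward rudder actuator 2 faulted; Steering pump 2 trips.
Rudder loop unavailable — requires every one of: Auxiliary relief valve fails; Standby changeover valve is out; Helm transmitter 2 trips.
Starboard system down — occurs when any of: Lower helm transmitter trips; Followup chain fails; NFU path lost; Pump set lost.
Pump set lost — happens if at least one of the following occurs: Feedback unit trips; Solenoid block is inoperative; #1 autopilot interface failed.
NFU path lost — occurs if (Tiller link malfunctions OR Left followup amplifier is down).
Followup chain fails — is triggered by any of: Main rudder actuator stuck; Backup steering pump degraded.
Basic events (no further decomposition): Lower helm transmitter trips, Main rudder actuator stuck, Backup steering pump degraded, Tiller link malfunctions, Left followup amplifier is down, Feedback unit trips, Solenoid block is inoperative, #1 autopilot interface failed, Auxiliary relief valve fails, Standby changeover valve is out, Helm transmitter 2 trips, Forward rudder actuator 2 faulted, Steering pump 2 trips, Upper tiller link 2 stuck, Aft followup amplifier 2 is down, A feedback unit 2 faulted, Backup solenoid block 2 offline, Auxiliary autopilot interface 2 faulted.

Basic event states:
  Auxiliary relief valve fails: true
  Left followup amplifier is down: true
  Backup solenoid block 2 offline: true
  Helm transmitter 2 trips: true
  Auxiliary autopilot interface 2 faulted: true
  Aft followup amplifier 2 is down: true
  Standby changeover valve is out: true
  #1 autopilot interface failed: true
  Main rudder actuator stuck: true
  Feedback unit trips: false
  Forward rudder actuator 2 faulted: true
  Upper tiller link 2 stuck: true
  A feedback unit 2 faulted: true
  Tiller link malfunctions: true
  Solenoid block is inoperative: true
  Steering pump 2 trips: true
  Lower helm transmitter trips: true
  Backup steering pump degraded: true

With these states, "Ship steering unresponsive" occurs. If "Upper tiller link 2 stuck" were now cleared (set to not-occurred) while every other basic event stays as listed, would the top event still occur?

No

Counterfactual: set "Upper tiller link 2 stuck" to not occurred.
Followup chain fails [OR]: Main rudder actuator stuck=occurs, Backup steering pump degraded=occurs → at least one input occurs → occurs.
NFU path lost [OR]: Tiller link malfunctions=occurs, Left followup amplifier is down=occurs → at least one input occurs → occurs.
Pump set lost [OR]: Feedback unit trips=not, Solenoid block is inoperative=occurs, #1 autopilot interface failed=occurs → at least one input occurs → occurs.
Starboard system down [OR]: Lower helm transmitter trips=occurs, Followup chain fails=occurs, NFU path lost=occurs, Pump set lost=occurs → at least one input occurs → occurs.
Rudder loop unavailable [AND]: Auxiliary relief valve fails=occurs, Standby changeover valve is out=occurs, Helm transmitter 2 trips=occurs → all inputs occur → occurs.
Port system down [AND]: Forward rudder actuator 2 faulted=occurs, Steering pump 2 trips=occurs → all inputs occur → occurs.
Followup chain 2 down [AND]: Rudder loop unavailable=occurs, Port system down=occurs, Upper tiller link 2 stuck=not → not all inputs occur → does not occur.
NFU path 2 fails [OR]: Aft followup amplifier 2 is down=occurs, A feedback unit 2 faulted=occurs, Backup solenoid block 2 offline=occurs, Auxiliary autopilot interface 2 faulted=occurs → at least one input occurs → occurs.
Ship steering unresponsive [AND]: Starboard system down=occurs, Followup chain 2 down=not, NFU path 2 fails=occurs → not all inputs occur → does not occur.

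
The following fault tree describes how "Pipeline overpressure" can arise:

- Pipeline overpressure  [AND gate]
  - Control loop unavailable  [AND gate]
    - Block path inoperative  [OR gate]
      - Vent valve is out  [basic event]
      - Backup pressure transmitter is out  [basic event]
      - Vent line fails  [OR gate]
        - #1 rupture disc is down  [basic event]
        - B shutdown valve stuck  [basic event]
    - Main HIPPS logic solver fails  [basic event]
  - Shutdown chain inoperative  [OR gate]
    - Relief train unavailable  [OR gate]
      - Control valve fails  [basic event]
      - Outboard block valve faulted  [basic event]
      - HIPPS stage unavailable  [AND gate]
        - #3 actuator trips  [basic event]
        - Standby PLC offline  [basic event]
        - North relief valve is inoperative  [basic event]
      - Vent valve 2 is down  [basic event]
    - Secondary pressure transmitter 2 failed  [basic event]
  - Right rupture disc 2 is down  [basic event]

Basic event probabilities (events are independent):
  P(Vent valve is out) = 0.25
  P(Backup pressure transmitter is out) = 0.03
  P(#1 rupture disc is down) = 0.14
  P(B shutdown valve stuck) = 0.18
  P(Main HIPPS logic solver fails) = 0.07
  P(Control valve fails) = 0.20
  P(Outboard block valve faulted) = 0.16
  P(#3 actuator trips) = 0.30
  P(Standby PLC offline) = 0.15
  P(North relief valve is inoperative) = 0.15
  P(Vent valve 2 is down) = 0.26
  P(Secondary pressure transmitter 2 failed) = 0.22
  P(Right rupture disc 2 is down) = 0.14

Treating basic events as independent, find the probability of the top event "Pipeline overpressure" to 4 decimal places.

P(Vent line fails) [OR] = 1 − (1−0.14) × (1−0.18) = 0.294800
P(Block path inoperative) [OR] = 1 − (1−0.25) × (1−0.03) × (1−0.294800) = 0.486967
P(Control loop unavailable) [AND] = 0.486967 × 0.07 = 0.034088
P(HIPPS stage unavailable) [AND] = 0.30 × 0.15 × 0.15 = 0.006750
P(Relief train unavailable) [OR] = 1 − (1−0.20) × (1−0.16) × (1−0.006750) × (1−0.26) = 0.506077
P(Shutdown chain inoperative) [OR] = 1 − (1−0.506077) × (1−0.22) = 0.614740
P(Pipeline overpressure) [AND] = 0.034088 × 0.614740 × 0.14 = 0.002934
Rounded to 4 decimal places: P(Pipeline overpressure) ≈ 0.0029.

0.0029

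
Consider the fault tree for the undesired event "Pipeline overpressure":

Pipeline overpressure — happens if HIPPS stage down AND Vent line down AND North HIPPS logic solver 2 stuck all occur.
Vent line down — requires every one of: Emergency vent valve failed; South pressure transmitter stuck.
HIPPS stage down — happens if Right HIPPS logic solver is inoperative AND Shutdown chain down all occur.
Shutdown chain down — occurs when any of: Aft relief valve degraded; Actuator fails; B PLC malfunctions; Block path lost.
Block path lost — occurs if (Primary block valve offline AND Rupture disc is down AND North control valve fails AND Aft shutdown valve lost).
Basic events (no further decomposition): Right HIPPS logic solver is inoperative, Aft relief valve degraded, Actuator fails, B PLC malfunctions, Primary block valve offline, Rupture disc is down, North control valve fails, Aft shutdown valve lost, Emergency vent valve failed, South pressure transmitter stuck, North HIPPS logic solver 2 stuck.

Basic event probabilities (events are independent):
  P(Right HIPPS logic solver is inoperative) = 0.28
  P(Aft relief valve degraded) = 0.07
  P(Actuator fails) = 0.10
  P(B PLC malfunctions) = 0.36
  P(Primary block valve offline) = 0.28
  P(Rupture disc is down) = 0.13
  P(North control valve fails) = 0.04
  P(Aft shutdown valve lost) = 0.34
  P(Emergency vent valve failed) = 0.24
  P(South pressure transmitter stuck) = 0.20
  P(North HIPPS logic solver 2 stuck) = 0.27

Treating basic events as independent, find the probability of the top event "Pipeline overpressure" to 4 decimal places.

0.0017

P(Block path lost) [AND] = 0.28 × 0.13 × 0.04 × 0.34 = 0.000495
P(Shutdown chain down) [OR] = 1 − (1−0.07) × (1−0.10) × (1−0.36) × (1−0.000495) = 0.464585
P(HIPPS stage down) [AND] = 0.28 × 0.464585 = 0.130084
P(Vent line down) [AND] = 0.24 × 0.20 = 0.048000
P(Pipeline overpressure) [AND] = 0.130084 × 0.048000 × 0.27 = 0.001686
Rounded to 4 decimal places: P(Pipeline overpressure) ≈ 0.0017.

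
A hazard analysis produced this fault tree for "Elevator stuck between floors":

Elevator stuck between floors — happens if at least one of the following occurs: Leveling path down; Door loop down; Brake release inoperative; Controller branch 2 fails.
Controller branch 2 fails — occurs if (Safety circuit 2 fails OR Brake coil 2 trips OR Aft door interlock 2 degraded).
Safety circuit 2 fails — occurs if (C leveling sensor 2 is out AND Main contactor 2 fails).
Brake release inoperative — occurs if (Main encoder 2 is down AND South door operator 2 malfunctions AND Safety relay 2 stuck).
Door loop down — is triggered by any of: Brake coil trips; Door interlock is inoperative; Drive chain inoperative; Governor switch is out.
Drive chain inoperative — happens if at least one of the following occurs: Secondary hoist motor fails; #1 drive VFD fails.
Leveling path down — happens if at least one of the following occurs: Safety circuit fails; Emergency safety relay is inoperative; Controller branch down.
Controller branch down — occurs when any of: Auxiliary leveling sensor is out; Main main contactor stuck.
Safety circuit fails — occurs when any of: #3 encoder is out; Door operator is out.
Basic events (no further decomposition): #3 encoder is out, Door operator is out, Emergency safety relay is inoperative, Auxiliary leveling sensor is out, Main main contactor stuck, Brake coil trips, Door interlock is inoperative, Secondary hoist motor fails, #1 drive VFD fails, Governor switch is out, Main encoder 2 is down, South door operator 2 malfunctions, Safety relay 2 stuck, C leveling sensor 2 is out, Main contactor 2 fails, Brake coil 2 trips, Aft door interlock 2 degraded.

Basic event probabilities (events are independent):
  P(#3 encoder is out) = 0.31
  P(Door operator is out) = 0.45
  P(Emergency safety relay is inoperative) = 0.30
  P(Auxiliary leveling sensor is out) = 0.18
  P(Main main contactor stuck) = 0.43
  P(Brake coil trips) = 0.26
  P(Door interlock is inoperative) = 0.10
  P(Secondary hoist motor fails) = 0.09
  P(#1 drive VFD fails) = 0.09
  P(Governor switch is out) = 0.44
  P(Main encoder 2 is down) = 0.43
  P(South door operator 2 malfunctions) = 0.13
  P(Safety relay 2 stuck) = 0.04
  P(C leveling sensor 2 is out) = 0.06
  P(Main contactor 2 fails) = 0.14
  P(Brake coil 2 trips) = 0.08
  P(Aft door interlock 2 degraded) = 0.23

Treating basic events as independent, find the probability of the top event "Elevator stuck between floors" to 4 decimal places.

P(Safety circuit fails) [OR] = 1 − (1−0.31) × (1−0.45) = 0.620500
P(Controller branch down) [OR] = 1 − (1−0.18) × (1−0.43) = 0.532600
P(Leveling path down) [OR] = 1 − (1−0.620500) × (1−0.30) × (1−0.532600) = 0.875835
P(Drive chain inoperative) [OR] = 1 − (1−0.09) × (1−0.09) = 0.171900
P(Door loop down) [OR] = 1 − (1−0.26) × (1−0.10) × (1−0.171900) × (1−0.44) = 0.691152
P(Brake release inoperative) [AND] = 0.43 × 0.13 × 0.04 = 0.002236
P(Safety circuit 2 fails) [AND] = 0.06 × 0.14 = 0.008400
P(Controller branch 2 fails) [OR] = 1 − (1−0.008400) × (1−0.08) × (1−0.23) = 0.297551
P(Elevator stuck between floors) [OR] = 1 − (1−0.875835) × (1−0.691152) × (1−0.002236) × (1−0.297551) = 0.973123
Rounded to 4 decimal places: P(Elevator stuck between floors) ≈ 0.9731.

0.9731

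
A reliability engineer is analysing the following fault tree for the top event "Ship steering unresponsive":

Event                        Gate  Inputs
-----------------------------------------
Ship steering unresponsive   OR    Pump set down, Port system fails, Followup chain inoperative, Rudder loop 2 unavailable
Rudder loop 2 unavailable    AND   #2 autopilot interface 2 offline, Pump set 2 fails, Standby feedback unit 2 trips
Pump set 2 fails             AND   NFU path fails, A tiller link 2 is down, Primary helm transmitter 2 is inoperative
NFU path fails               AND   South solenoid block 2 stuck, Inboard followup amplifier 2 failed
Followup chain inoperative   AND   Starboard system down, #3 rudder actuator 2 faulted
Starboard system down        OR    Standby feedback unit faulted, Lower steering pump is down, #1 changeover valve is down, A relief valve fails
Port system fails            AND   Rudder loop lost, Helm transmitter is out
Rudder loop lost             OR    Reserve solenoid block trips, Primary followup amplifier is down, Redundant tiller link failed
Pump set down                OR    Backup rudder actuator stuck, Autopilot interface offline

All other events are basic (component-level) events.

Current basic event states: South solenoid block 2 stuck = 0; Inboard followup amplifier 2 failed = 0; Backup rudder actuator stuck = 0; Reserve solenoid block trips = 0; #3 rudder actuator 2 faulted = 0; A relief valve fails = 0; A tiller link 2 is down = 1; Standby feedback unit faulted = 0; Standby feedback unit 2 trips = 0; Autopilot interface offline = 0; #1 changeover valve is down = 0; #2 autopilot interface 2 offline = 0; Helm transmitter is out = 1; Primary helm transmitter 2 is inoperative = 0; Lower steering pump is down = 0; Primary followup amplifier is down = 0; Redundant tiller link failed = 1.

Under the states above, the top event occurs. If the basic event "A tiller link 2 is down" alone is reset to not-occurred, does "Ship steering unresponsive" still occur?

Counterfactual: set "A tiller link 2 is down" to not occurred.
Pump set down [OR]: Backup rudder actuator stuck=not, Autopilot interface offline=not → no input occurs → does not occur.
Rudder loop lost [OR]: Reserve solenoid block trips=not, Primary followup amplifier is down=not, Redundant tiller link failed=occurs → at least one input occurs → occurs.
Port system fails [AND]: Rudder loop lost=occurs, Helm transmitter is out=occurs → all inputs occur → occurs.
Starboard system down [OR]: Standby feedback unit faulted=not, Lower steering pump is down=not, #1 changeover valve is down=not, A relief valve fails=not → no input occurs → does not occur.
Followup chain inoperative [AND]: Starboard system down=not, #3 rudder actuator 2 faulted=not → not all inputs occur → does not occur.
NFU path fails [AND]: South solenoid block 2 stuck=not, Inboard followup amplifier 2 failed=not → not all inputs occur → does not occur.
Pump set 2 fails [AND]: NFU path fails=not, A tiller link 2 is down=not, Primary helm transmitter 2 is inoperative=not → not all inputs occur → does not occur.
Rudder loop 2 unavailable [AND]: #2 autopilot interface 2 offline=not, Pump set 2 fails=not, Standby feedback unit 2 trips=not → not all inputs occur → does not occur.
Ship steering unresponsive [OR]: Pump set down=not, Port system fails=occurs, Followup chain inoperative=not, Rudder loop 2 unavailable=not → at least one input occurs → occurs.

Yes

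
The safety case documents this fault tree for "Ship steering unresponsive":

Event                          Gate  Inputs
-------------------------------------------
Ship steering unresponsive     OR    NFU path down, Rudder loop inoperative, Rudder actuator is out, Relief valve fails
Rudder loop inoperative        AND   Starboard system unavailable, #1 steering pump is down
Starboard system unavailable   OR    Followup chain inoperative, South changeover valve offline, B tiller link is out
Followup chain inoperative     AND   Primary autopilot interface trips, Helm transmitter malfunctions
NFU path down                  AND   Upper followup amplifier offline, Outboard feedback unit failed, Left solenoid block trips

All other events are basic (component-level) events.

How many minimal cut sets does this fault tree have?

6

NFU path down [AND]: one cut set from each child combined → 1 × 1 × 1 = 1 cut set(s).
Followup chain inoperative [AND]: one cut set from each child combined → 1 × 1 = 1 cut set(s).
Starboard system unavailable [OR]: union of children's cut sets → 3 cut set(s).
Rudder loop inoperative [AND]: one cut set from each child combined → 3 × 1 = 3 cut set(s).
Ship steering unresponsive [OR]: union of children's cut sets → 6 cut set(s).
Minimal cut sets: {Left solenoid block trips, Outboard feedback unit failed, Upper followup amplifier offline}; {#1 steering pump is down, Helm transmitter malfunctions, Primary autopilot interface trips}; {#1 steering pump is down, South changeover valve offline}; {#1 steering pump is down, B tiller link is out}; {Rudder actuator is out}; {Relief valve fails}.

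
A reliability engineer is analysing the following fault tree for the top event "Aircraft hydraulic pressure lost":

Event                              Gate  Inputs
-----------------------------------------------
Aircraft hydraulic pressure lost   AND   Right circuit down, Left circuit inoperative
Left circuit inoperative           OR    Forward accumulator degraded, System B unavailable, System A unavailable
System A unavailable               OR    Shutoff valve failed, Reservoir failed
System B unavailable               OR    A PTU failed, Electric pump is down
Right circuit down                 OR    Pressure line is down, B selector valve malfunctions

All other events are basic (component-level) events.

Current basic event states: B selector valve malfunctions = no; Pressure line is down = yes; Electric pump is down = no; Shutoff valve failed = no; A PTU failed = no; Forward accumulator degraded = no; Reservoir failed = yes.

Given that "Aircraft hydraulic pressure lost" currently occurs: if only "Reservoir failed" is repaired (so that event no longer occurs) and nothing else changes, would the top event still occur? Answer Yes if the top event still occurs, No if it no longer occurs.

Counterfactual: set "Reservoir failed" to not occurred.
Right circuit down [OR]: Pressure line is down=occurs, B selector valve malfunctions=not → at least one input occurs → occurs.
System B unavailable [OR]: A PTU failed=not, Electric pump is down=not → no input occurs → does not occur.
System A unavailable [OR]: Shutoff valve failed=not, Reservoir failed=not → no input occurs → does not occur.
Left circuit inoperative [OR]: Forward accumulator degraded=not, System B unavailable=not, System A unavailable=not → no input occurs → does not occur.
Aircraft hydraulic pressure lost [AND]: Right circuit down=occurs, Left circuit inoperative=not → not all inputs occur → does not occur.

No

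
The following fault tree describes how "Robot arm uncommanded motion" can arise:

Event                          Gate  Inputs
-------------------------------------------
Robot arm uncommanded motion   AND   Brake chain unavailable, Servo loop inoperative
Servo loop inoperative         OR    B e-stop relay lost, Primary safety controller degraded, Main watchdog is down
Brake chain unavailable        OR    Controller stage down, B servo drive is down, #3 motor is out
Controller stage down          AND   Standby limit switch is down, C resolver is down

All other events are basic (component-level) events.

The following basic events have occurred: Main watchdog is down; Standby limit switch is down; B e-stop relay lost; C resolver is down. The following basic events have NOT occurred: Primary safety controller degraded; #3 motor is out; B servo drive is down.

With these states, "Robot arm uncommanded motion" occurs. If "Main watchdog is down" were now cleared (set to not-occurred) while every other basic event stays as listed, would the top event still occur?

Counterfactual: set "Main watchdog is down" to not occurred.
Controller stage down [AND]: Standby limit switch is down=occurs, C resolver is down=occurs → all inputs occur → occurs.
Brake chain unavailable [OR]: Controller stage down=occurs, B servo drive is down=not, #3 motor is out=not → at least one input occurs → occurs.
Servo loop inoperative [OR]: B e-stop relay lost=occurs, Primary safety controller degraded=not, Main watchdog is down=not → at least one input occurs → occurs.
Robot arm uncommanded motion [AND]: Brake chain unavailable=occurs, Servo loop inoperative=occurs → all inputs occur → occurs.

Yes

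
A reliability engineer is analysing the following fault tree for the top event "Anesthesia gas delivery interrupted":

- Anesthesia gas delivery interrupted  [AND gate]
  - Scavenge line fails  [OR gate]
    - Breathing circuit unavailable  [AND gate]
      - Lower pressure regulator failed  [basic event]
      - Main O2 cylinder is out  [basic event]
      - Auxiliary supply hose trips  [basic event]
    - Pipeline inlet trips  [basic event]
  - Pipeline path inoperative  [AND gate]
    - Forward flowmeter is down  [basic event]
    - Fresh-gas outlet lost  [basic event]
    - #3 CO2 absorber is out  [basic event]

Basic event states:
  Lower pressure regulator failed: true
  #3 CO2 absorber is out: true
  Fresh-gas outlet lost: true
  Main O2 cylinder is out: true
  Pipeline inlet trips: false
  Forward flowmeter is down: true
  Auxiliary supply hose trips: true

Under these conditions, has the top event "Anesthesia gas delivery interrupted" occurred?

Breathing circuit unavailable [AND]: Lower pressure regulator failed=occurs, Main O2 cylinder is out=occurs, Auxiliary supply hose trips=occurs → all inputs occur → occurs.
Scavenge line fails [OR]: Breathing circuit unavailable=occurs, Pipeline inlet trips=not → at least one input occurs → occurs.
Pipeline path inoperative [AND]: Forward flowmeter is down=occurs, Fresh-gas outlet lost=occurs, #3 CO2 absorber is out=occurs → all inputs occur → occurs.
Anesthesia gas delivery interrupted [AND]: Scavenge line fails=occurs, Pipeline path inoperative=occurs → all inputs occur → occurs.

Yes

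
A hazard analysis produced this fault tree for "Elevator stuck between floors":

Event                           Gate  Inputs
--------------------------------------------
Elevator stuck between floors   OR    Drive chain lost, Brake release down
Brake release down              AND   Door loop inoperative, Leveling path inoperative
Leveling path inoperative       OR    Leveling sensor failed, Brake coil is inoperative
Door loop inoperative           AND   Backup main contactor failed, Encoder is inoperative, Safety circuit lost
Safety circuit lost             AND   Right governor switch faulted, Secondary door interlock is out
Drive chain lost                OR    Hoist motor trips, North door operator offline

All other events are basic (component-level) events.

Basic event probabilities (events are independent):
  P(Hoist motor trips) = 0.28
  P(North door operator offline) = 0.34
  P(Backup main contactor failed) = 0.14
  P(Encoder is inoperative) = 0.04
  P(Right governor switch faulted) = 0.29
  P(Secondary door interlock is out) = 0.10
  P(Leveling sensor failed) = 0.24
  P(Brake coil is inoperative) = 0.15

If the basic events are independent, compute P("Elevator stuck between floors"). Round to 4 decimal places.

P(Drive chain lost) [OR] = 1 − (1−0.28) × (1−0.34) = 0.524800
P(Safety circuit lost) [AND] = 0.29 × 0.10 = 0.029000
P(Door loop inoperative) [AND] = 0.14 × 0.04 × 0.029000 = 0.000162
P(Leveling path inoperative) [OR] = 1 − (1−0.24) × (1−0.15) = 0.354000
P(Brake release down) [AND] = 0.000162 × 0.354000 = 0.000057
P(Elevator stuck between floors) [OR] = 1 − (1−0.524800) × (1−0.000057) = 0.524827
Rounded to 4 decimal places: P(Elevator stuck between floors) ≈ 0.5248.

0.5248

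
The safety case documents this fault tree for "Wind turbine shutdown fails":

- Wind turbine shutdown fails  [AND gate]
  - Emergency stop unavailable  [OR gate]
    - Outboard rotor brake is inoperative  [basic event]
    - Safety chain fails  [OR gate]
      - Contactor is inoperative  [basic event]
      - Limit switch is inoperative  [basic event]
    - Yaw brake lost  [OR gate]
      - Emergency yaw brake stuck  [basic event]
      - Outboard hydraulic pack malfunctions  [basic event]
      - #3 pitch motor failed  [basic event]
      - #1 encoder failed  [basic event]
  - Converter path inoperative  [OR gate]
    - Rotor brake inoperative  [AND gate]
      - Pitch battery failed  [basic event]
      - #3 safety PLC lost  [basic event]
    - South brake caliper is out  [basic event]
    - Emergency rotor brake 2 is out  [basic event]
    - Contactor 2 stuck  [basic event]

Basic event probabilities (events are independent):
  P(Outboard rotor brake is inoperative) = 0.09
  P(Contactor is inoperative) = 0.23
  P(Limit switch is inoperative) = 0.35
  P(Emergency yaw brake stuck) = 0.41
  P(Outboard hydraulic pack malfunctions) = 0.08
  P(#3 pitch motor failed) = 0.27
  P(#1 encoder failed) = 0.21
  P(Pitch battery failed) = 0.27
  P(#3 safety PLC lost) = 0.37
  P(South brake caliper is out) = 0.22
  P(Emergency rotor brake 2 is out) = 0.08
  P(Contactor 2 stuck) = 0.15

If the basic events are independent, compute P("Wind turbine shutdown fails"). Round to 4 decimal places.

P(Safety chain fails) [OR] = 1 − (1−0.23) × (1−0.35) = 0.499500
P(Yaw brake lost) [OR] = 1 − (1−0.41) × (1−0.08) × (1−0.27) × (1−0.21) = 0.686967
P(Emergency stop unavailable) [OR] = 1 − (1−0.09) × (1−0.499500) × (1−0.686967) = 0.857428
P(Rotor brake inoperative) [AND] = 0.27 × 0.37 = 0.099900
P(Converter path inoperative) [OR] = 1 − (1−0.099900) × (1−0.22) × (1−0.08) × (1−0.15) = 0.450975
P(Wind turbine shutdown fails) [AND] = 0.857428 × 0.450975 = 0.386679
Rounded to 4 decimal places: P(Wind turbine shutdown fails) ≈ 0.3867.

0.3867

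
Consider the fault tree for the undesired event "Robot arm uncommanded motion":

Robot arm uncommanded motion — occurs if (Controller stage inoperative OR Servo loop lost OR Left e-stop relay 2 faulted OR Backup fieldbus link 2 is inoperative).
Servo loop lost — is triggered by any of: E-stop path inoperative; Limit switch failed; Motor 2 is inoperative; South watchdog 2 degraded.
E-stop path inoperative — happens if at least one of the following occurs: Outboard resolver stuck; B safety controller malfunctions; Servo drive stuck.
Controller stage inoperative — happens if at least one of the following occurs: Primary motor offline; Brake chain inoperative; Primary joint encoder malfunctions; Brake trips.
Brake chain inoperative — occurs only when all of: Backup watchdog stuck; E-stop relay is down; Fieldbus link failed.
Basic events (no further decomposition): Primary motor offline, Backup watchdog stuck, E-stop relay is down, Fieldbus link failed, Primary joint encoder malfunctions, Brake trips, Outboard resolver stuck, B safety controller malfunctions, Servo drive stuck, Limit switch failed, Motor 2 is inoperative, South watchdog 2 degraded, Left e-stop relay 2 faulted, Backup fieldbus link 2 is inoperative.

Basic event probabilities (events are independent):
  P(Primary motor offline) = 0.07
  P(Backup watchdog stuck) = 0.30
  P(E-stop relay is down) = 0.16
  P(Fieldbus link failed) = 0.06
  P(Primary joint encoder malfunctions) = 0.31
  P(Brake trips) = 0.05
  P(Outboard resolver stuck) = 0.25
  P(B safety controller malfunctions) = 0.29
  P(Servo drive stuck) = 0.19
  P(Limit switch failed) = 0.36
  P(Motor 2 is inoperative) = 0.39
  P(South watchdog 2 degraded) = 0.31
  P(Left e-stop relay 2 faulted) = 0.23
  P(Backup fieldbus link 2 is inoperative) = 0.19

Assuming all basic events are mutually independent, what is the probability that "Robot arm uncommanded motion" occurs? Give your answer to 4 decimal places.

P(Brake chain inoperative) [AND] = 0.30 × 0.16 × 0.06 = 0.002880
P(Controller stage inoperative) [OR] = 1 − (1−0.07) × (1−0.002880) × (1−0.31) × (1−0.05) = 0.392141
P(E-stop path inoperative) [OR] = 1 − (1−0.25) × (1−0.29) × (1−0.19) = 0.568675
P(Servo loop lost) [OR] = 1 − (1−0.568675) × (1−0.36) × (1−0.39) × (1−0.31) = 0.883811
P(Robot arm uncommanded motion) [OR] = 1 − (1−0.392141) × (1−0.883811) × (1−0.23) × (1−0.19) = 0.955950
Rounded to 4 decimal places: P(Robot arm uncommanded motion) ≈ 0.9560.

0.9560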